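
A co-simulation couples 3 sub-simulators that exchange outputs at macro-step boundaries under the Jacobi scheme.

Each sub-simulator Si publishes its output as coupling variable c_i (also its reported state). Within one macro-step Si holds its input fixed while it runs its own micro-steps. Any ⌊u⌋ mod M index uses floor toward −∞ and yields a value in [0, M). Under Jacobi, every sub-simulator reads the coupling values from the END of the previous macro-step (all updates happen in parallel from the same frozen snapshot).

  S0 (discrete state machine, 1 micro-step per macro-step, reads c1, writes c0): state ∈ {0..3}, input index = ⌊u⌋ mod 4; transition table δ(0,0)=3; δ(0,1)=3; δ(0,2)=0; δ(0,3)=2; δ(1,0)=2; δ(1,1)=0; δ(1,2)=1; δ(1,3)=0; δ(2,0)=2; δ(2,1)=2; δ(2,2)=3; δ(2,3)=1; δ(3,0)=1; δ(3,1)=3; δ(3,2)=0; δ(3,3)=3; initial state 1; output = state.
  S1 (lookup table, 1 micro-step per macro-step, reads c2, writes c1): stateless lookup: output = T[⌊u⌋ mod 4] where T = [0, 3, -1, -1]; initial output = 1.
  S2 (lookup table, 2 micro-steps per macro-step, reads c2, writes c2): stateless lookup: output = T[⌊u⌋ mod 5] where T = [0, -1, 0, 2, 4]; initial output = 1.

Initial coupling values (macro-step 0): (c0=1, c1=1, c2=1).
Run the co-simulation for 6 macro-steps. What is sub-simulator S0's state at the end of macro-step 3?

S0 state at macro-step 3 = 1

macro 1: S0 reads c1=1 → after 1×micro: 0; S1 reads c2=1 → after 1×micro: 3; S2 reads c2=1 → after 2×micro: -1 ⇒ (c0=0, c1=3, c2=-1)
macro 2: S0 reads c1=3 → after 1×micro: 2; S1 reads c2=-1 → after 1×micro: -1; S2 reads c2=-1 → after 2×micro: 4 ⇒ (c0=2, c1=-1, c2=4)
macro 3: S0 reads c1=-1 → after 1×micro: 1; S1 reads c2=4 → after 1×micro: 0; S2 reads c2=4 → after 2×micro: 4 ⇒ (c0=1, c1=0, c2=4)
macro 4: S0 reads c1=0 → after 1×micro: 2; S1 reads c2=4 → after 1×micro: 0; S2 reads c2=4 → after 2×micro: 4 ⇒ (c0=2, c1=0, c2=4)
macro 5: S0 reads c1=0 → after 1×micro: 2; S1 reads c2=4 → after 1×micro: 0; S2 reads c2=4 → after 2×micro: 4 ⇒ (c0=2, c1=0, c2=4)
macro 6: S0 reads c1=0 → after 1×micro: 2; S1 reads c2=4 → after 1×micro: 0; S2 reads c2=4 → after 2×micro: 4 ⇒ (c0=2, c1=0, c2=4)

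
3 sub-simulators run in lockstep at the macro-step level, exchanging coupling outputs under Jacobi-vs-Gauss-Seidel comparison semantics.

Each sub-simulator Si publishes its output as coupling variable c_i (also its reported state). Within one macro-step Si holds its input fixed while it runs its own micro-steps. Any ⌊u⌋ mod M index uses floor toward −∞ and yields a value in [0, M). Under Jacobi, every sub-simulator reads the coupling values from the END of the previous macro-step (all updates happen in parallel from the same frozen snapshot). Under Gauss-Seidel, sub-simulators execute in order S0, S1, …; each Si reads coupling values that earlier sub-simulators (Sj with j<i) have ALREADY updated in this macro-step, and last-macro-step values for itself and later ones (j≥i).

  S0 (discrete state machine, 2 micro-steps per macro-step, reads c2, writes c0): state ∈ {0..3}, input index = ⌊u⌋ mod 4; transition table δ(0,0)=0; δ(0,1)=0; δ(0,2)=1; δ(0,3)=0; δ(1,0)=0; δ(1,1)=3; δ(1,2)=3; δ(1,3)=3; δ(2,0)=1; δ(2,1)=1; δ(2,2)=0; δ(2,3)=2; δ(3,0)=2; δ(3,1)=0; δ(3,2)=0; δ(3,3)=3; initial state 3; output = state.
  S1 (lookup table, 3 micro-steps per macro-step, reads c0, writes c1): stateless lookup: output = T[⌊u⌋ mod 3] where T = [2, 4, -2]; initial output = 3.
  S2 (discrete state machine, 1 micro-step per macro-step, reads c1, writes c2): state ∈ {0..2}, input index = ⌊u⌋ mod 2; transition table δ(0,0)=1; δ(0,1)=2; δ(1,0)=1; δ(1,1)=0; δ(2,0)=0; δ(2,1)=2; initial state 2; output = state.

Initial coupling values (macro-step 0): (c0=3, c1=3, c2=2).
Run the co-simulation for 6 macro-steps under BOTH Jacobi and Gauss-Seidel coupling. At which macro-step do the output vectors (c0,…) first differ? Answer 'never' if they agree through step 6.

first divergence at macro-step: 1

[Jacobi] macro 1: S0 reads c2=2 → after 2×micro: 1; S1 reads c0=3 → after 3×micro: 2; S2 reads c1=3 → after 1×micro: 2 ⇒ (c0=1, c1=2, c2=2)
[Jacobi] macro 2: S0 reads c2=2 → after 2×micro: 0; S1 reads c0=1 → after 3×micro: 4; S2 reads c1=2 → after 1×micro: 0 ⇒ (c0=0, c1=4, c2=0)
[Jacobi] macro 3: S0 reads c2=0 → after 2×micro: 0; S1 reads c0=0 → after 3×micro: 2; S2 reads c1=4 → after 1×micro: 1 ⇒ (c0=0, c1=2, c2=1)
[Jacobi] macro 4: S0 reads c2=1 → after 2×micro: 0; S1 reads c0=0 → after 3×micro: 2; S2 reads c1=2 → after 1×micro: 1 ⇒ (c0=0, c1=2, c2=1)
[Jacobi] macro 5: S0 reads c2=1 → after 2×micro: 0; S1 reads c0=0 → after 3×micro: 2; S2 reads c1=2 → after 1×micro: 1 ⇒ (c0=0, c1=2, c2=1)
[Jacobi] macro 6: S0 reads c2=1 → after 2×micro: 0; S1 reads c0=0 → after 3×micro: 2; S2 reads c1=2 → after 1×micro: 1 ⇒ (c0=0, c1=2, c2=1)
[Gauss-Seidel] macro 1: S0 reads c2=2 → after 2×micro: 1; S1 reads c0=1 → after 3×micro: 4; S2 reads c1=4 → after 1×micro: 0 ⇒ (c0=1, c1=4, c2=0)
[Gauss-Seidel] macro 2: S0 reads c2=0 → after 2×micro: 0; S1 reads c0=0 → after 3×micro: 2; S2 reads c1=2 → after 1×micro: 1 ⇒ (c0=0, c1=2, c2=1)
[Gauss-Seidel] macro 3: S0 reads c2=1 → after 2×micro: 0; S1 reads c0=0 → after 3×micro: 2; S2 reads c1=2 → after 1×micro: 1 ⇒ (c0=0, c1=2, c2=1)
[Gauss-Seidel] macro 4: S0 reads c2=1 → after 2×micro: 0; S1 reads c0=0 → after 3×micro: 2; S2 reads c1=2 → after 1×micro: 1 ⇒ (c0=0, c1=2, c2=1)
[Gauss-Seidel] macro 5: S0 reads c2=1 → after 2×micro: 0; S1 reads c0=0 → after 3×micro: 2; S2 reads c1=2 → after 1×micro: 1 ⇒ (c0=0, c1=2, c2=1)
[Gauss-Seidel] macro 6: S0 reads c2=1 → after 2×micro: 0; S1 reads c0=0 → after 3×micro: 2; S2 reads c1=2 → after 1×micro: 1 ⇒ (c0=0, c1=2, c2=1)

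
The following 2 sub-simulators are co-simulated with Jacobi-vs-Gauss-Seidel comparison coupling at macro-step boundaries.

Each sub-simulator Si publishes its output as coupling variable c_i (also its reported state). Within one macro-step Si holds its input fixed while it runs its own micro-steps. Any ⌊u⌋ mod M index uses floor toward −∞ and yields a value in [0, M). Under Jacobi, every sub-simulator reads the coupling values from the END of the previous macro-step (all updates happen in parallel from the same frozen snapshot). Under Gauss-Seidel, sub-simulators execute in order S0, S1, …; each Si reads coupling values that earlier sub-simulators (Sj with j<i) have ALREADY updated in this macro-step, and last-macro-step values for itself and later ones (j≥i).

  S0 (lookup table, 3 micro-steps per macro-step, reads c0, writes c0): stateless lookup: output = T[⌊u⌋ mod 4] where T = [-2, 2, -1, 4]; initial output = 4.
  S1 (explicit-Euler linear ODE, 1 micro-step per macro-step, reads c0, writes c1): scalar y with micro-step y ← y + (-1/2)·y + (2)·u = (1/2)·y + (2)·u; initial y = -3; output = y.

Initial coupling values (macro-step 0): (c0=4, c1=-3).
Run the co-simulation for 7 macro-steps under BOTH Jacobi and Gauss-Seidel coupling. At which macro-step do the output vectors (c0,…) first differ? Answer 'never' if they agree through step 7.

[Jacobi] macro 1: S0 reads c0=4 → after 3×micro: -2; S1 reads c0=4 → after 1×micro: 13/2 ⇒ (c0=-2, c1=13/2)
[Jacobi] macro 2: S0 reads c0=-2 → after 3×micro: -1; S1 reads c0=-2 → after 1×micro: -3/4 ⇒ (c0=-1, c1=-3/4)
[Jacobi] macro 3: S0 reads c0=-1 → after 3×micro: 4; S1 reads c0=-1 → after 1×micro: -19/8 ⇒ (c0=4, c1=-19/8)
[Jacobi] macro 4: S0 reads c0=4 → after 3×micro: -2; S1 reads c0=4 → after 1×micro: 109/16 ⇒ (c0=-2, c1=109/16)
[Jacobi] macro 5: S0 reads c0=-2 → after 3×micro: -1; S1 reads c0=-2 → after 1×micro: -19/32 ⇒ (c0=-1, c1=-19/32)
[Jacobi] macro 6: S0 reads c0=-1 → after 3×micro: 4; S1 reads c0=-1 → after 1×micro: -147/64 ⇒ (c0=4, c1=-147/64)
[Jacobi] macro 7: S0 reads c0=4 → after 3×micro: -2; S1 reads c0=4 → after 1×micro: 877/128 ⇒ (c0=-2, c1=877/128)
[Gauss-Seidel] macro 1: S0 reads c0=4 → after 3×micro: -2; S1 reads c0=-2 → after 1×micro: -11/2 ⇒ (c0=-2, c1=-11/2)
[Gauss-Seidel] macro 2: S0 reads c0=-2 → after 3×micro: -1; S1 reads c0=-1 → after 1×micro: -19/4 ⇒ (c0=-1, c1=-19/4)
[Gauss-Seidel] macro 3: S0 reads c0=-1 → after 3×micro: 4; S1 reads c0=4 → after 1×micro: 45/8 ⇒ (c0=4, c1=45/8)
[Gauss-Seidel] macro 4: S0 reads c0=4 → after 3×micro: -2; S1 reads c0=-2 → after 1×micro: -19/16 ⇒ (c0=-2, c1=-19/16)
[Gauss-Seidel] macro 5: S0 reads c0=-2 → after 3×micro: -1; S1 reads c0=-1 → after 1×micro: -83/32 ⇒ (c0=-1, c1=-83/32)
[Gauss-Seidel] macro 6: S0 reads c0=-1 → after 3×micro: 4; S1 reads c0=4 → after 1×micro: 429/64 ⇒ (c0=4, c1=429/64)
[Gauss-Seidel] macro 7: S0 reads c0=4 → after 3×micro: -2; S1 reads c0=-2 → after 1×micro: -83/128 ⇒ (c0=-2, c1=-83/128)

first divergence at macro-step: 1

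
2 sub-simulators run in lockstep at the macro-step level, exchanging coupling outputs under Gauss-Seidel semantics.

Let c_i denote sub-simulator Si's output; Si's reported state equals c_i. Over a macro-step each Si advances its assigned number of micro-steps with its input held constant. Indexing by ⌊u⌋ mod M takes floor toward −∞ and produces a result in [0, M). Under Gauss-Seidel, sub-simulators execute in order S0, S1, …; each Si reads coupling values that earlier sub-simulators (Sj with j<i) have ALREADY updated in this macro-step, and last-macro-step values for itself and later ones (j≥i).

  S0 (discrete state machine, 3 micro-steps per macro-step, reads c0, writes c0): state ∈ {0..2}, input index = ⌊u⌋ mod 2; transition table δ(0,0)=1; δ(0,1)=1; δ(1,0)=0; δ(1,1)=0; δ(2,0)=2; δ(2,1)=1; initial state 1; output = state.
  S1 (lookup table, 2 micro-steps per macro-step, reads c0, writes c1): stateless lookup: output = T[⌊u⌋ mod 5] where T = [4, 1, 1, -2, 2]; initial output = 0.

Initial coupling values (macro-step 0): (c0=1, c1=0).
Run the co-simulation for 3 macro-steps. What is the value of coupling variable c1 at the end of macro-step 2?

c1 at macro-step 2 = 1

macro 1: S0 reads c0=1 → after 3×micro: 0; S1 reads c0=0 → after 2×micro: 4 ⇒ (c0=0, c1=4)
macro 2: S0 reads c0=0 → after 3×micro: 1; S1 reads c0=1 → after 2×micro: 1 ⇒ (c0=1, c1=1)
macro 3: S0 reads c0=1 → after 3×micro: 0; S1 reads c0=0 → after 2×micro: 4 ⇒ (c0=0, c1=4)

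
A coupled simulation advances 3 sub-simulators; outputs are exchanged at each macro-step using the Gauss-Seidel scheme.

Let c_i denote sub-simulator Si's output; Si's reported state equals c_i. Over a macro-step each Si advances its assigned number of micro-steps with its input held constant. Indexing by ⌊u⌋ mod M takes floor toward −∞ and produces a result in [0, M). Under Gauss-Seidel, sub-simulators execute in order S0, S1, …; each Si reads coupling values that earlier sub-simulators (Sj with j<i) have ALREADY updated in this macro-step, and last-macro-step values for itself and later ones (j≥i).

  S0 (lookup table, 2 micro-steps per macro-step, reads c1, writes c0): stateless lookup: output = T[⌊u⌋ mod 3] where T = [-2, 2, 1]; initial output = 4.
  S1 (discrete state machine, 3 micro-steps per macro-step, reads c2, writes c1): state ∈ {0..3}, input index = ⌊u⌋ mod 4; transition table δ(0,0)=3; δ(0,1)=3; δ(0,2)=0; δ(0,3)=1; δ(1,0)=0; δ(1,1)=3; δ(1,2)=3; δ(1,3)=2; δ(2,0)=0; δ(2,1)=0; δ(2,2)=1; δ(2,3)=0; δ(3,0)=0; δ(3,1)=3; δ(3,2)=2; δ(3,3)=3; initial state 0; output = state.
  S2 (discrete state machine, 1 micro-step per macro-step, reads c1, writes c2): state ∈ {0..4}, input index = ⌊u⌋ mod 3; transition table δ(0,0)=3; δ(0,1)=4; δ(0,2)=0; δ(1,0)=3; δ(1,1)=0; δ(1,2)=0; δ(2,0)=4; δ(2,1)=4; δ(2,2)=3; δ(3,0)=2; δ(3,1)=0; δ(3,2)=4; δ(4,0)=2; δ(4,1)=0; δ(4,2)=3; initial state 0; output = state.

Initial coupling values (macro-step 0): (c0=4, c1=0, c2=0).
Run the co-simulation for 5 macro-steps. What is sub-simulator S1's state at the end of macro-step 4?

S1 state at macro-step 4 = 0

macro 1: S0 reads c1=0 → after 2×micro: -2; S1 reads c2=0 → after 3×micro: 3; S2 reads c1=3 → after 1×micro: 3 ⇒ (c0=-2, c1=3, c2=3)
macro 2: S0 reads c1=3 → after 2×micro: -2; S1 reads c2=3 → after 3×micro: 3; S2 reads c1=3 → after 1×micro: 2 ⇒ (c0=-2, c1=3, c2=2)
macro 3: S0 reads c1=3 → after 2×micro: -2; S1 reads c2=2 → after 3×micro: 3; S2 reads c1=3 → after 1×micro: 4 ⇒ (c0=-2, c1=3, c2=4)
macro 4: S0 reads c1=3 → after 2×micro: -2; S1 reads c2=4 → after 3×micro: 0; S2 reads c1=0 → after 1×micro: 2 ⇒ (c0=-2, c1=0, c2=2)
macro 5: S0 reads c1=0 → after 2×micro: -2; S1 reads c2=2 → after 3×micro: 0; S2 reads c1=0 → after 1×micro: 4 ⇒ (c0=-2, c1=0, c2=4)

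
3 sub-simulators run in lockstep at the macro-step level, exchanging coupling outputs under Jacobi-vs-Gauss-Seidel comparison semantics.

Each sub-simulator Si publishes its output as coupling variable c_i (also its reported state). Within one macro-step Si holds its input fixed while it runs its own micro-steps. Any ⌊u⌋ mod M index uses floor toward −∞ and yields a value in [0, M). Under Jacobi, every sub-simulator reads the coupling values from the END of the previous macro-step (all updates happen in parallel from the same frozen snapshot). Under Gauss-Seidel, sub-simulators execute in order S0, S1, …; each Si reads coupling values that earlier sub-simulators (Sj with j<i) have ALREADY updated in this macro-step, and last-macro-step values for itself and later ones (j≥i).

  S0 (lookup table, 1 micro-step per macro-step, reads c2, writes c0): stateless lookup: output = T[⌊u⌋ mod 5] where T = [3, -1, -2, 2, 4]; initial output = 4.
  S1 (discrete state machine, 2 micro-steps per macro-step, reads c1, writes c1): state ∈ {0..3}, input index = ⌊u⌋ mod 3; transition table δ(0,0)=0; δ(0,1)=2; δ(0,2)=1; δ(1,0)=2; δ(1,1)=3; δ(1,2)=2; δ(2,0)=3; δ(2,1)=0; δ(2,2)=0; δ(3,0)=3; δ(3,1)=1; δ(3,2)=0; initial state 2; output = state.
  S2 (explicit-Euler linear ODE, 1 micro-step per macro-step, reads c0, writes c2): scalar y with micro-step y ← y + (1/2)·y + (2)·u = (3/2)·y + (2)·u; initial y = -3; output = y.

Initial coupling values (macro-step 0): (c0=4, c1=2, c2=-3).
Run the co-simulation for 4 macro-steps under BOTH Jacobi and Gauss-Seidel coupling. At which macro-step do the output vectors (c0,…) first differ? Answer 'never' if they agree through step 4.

first divergence at macro-step: 1

[Jacobi] macro 1: S0 reads c2=-3 → after 1×micro: -2; S1 reads c1=2 → after 2×micro: 1; S2 reads c0=4 → after 1×micro: 7/2 ⇒ (c0=-2, c1=1, c2=7/2)
[Jacobi] macro 2: S0 reads c2=7/2 → after 1×micro: 2; S1 reads c1=1 → after 2×micro: 1; S2 reads c0=-2 → after 1×micro: 5/4 ⇒ (c0=2, c1=1, c2=5/4)
[Jacobi] macro 3: S0 reads c2=5/4 → after 1×micro: -1; S1 reads c1=1 → after 2×micro: 1; S2 reads c0=2 → after 1×micro: 47/8 ⇒ (c0=-1, c1=1, c2=47/8)
[Jacobi] macro 4: S0 reads c2=47/8 → after 1×micro: 3; S1 reads c1=1 → after 2×micro: 1; S2 reads c0=-1 → after 1×micro: 109/16 ⇒ (c0=3, c1=1, c2=109/16)
[Gauss-Seidel] macro 1: S0 reads c2=-3 → after 1×micro: -2; S1 reads c1=2 → after 2×micro: 1; S2 reads c0=-2 → after 1×micro: -17/2 ⇒ (c0=-2, c1=1, c2=-17/2)
[Gauss-Seidel] macro 2: S0 reads c2=-17/2 → after 1×micro: -1; S1 reads c1=1 → after 2×micro: 1; S2 reads c0=-1 → after 1×micro: -59/4 ⇒ (c0=-1, c1=1, c2=-59/4)
[Gauss-Seidel] macro 3: S0 reads c2=-59/4 → after 1×micro: 3; S1 reads c1=1 → after 2×micro: 1; S2 reads c0=3 → after 1×micro: -129/8 ⇒ (c0=3, c1=1, c2=-129/8)
[Gauss-Seidel] macro 4: S0 reads c2=-129/8 → after 1×micro: 2; S1 reads c1=1 → after 2×micro: 1; S2 reads c0=2 → after 1×micro: -323/16 ⇒ (c0=2, c1=1, c2=-323/16)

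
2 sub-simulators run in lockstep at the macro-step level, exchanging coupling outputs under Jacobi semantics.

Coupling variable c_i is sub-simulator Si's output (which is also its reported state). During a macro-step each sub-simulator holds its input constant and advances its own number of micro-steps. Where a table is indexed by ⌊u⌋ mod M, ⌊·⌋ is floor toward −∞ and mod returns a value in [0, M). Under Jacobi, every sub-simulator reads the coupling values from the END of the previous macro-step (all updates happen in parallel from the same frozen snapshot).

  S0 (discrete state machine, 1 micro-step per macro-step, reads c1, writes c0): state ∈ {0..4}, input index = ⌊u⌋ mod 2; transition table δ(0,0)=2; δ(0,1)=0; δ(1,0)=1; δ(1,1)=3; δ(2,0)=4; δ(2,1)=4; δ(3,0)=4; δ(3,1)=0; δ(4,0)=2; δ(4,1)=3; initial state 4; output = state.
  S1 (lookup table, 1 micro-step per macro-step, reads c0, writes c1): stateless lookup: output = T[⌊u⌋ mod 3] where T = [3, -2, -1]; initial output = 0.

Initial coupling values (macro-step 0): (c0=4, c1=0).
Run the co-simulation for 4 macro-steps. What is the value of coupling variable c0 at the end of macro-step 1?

c0 at macro-step 1 = 2

macro 1: S0 reads c1=0 → after 1×micro: 2; S1 reads c0=4 → after 1×micro: -2 ⇒ (c0=2, c1=-2)
macro 2: S0 reads c1=-2 → after 1×micro: 4; S1 reads c0=2 → after 1×micro: -1 ⇒ (c0=4, c1=-1)
macro 3: S0 reads c1=-1 → after 1×micro: 3; S1 reads c0=4 → after 1×micro: -2 ⇒ (c0=3, c1=-2)
macro 4: S0 reads c1=-2 → after 1×micro: 4; S1 reads c0=3 → after 1×micro: 3 ⇒ (c0=4, c1=3)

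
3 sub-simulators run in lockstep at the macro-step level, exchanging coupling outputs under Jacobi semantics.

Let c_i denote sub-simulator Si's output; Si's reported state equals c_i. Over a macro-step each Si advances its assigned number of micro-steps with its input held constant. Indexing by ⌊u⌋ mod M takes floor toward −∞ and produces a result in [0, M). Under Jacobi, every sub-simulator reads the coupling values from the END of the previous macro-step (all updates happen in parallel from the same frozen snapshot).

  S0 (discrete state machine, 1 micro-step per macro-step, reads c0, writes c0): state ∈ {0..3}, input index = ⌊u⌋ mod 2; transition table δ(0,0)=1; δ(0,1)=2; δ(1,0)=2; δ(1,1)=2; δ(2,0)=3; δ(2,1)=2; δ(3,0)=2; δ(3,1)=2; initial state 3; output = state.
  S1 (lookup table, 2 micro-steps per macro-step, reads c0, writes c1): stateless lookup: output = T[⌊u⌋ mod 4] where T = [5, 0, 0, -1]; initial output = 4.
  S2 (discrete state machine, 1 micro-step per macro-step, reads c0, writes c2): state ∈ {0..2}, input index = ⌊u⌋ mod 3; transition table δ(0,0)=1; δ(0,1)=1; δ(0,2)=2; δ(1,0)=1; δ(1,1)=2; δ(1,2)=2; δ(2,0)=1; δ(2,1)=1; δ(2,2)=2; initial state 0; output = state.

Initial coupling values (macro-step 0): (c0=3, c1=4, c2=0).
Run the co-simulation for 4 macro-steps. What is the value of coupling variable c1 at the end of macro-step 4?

c1 at macro-step 4 = 0

macro 1: S0 reads c0=3 → after 1×micro: 2; S1 reads c0=3 → after 2×micro: -1; S2 reads c0=3 → after 1×micro: 1 ⇒ (c0=2, c1=-1, c2=1)
macro 2: S0 reads c0=2 → after 1×micro: 3; S1 reads c0=2 → after 2×micro: 0; S2 reads c0=2 → after 1×micro: 2 ⇒ (c0=3, c1=0, c2=2)
macro 3: S0 reads c0=3 → after 1×micro: 2; S1 reads c0=3 → after 2×micro: -1; S2 reads c0=3 → after 1×micro: 1 ⇒ (c0=2, c1=-1, c2=1)
macro 4: S0 reads c0=2 → after 1×micro: 3; S1 reads c0=2 → after 2×micro: 0; S2 reads c0=2 → after 1×micro: 2 ⇒ (c0=3, c1=0, c2=2)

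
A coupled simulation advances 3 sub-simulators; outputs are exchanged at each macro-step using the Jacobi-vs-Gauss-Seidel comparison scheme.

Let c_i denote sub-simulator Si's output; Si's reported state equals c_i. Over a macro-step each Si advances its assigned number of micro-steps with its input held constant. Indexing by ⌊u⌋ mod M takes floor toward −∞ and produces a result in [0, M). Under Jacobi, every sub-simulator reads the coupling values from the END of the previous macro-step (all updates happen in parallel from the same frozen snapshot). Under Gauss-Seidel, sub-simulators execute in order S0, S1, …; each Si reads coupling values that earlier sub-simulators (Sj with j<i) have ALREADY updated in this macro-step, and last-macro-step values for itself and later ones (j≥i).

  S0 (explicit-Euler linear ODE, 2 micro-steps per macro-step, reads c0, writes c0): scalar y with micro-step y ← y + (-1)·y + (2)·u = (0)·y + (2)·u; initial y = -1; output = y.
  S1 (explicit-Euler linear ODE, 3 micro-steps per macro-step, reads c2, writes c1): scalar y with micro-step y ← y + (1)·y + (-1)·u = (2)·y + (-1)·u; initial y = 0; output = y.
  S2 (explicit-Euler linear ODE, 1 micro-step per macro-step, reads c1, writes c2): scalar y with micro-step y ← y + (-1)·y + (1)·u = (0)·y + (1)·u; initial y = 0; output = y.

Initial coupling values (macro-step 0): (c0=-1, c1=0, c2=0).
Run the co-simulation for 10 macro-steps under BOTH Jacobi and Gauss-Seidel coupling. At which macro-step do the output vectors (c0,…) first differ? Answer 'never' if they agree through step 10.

first divergence at macro-step: never

[Jacobi] macro 1: S0 reads c0=-1 → after 2×micro: -2; S1 reads c2=0 → after 3×micro: 0; S2 reads c1=0 → after 1×micro: 0 ⇒ (c0=-2, c1=0, c2=0)
[Jacobi] macro 2: S0 reads c0=-2 → after 2×micro: -4; S1 reads c2=0 → after 3×micro: 0; S2 reads c1=0 → after 1×micro: 0 ⇒ (c0=-4, c1=0, c2=0)
[Jacobi] macro 3: S0 reads c0=-4 → after 2×micro: -8; S1 reads c2=0 → after 3×micro: 0; S2 reads c1=0 → after 1×micro: 0 ⇒ (c0=-8, c1=0, c2=0)
[Jacobi] macro 4: S0 reads c0=-8 → after 2×micro: -16; S1 reads c2=0 → after 3×micro: 0; S2 reads c1=0 → after 1×micro: 0 ⇒ (c0=-16, c1=0, c2=0)
[Jacobi] macro 5: S0 reads c0=-16 → after 2×micro: -32; S1 reads c2=0 → after 3×micro: 0; S2 reads c1=0 → after 1×micro: 0 ⇒ (c0=-32, c1=0, c2=0)
[Jacobi] macro 6: S0 reads c0=-32 → after 2×micro: -64; S1 reads c2=0 → after 3×micro: 0; S2 reads c1=0 → after 1×micro: 0 ⇒ (c0=-64, c1=0, c2=0)
[Jacobi] macro 7: S0 reads c0=-64 → after 2×micro: -128; S1 reads c2=0 → after 3×micro: 0; S2 reads c1=0 → after 1×micro: 0 ⇒ (c0=-128, c1=0, c2=0)
[Jacobi] macro 8: S0 reads c0=-128 → after 2×micro: -256; S1 reads c2=0 → after 3×micro: 0; S2 reads c1=0 → after 1×micro: 0 ⇒ (c0=-256, c1=0, c2=0)
[Jacobi] macro 9: S0 reads c0=-256 → after 2×micro: -512; S1 reads c2=0 → after 3×micro: 0; S2 reads c1=0 → after 1×micro: 0 ⇒ (c0=-512, c1=0, c2=0)
[Jacobi] macro 10: S0 reads c0=-512 → after 2×micro: -1024; S1 reads c2=0 → after 3×micro: 0; S2 reads c1=0 → after 1×micro: 0 ⇒ (c0=-1024, c1=0, c2=0)
[Gauss-Seidel] macro 1: S0 reads c0=-1 → after 2×micro: -2; S1 reads c2=0 → after 3×micro: 0; S2 reads c1=0 → after 1×micro: 0 ⇒ (c0=-2, c1=0, c2=0)
[Gauss-Seidel] macro 2: S0 reads c0=-2 → after 2×micro: -4; S1 reads c2=0 → after 3×micro: 0; S2 reads c1=0 → after 1×micro: 0 ⇒ (c0=-4, c1=0, c2=0)
[Gauss-Seidel] macro 3: S0 reads c0=-4 → after 2×micro: -8; S1 reads c2=0 → after 3×micro: 0; S2 reads c1=0 → after 1×micro: 0 ⇒ (c0=-8, c1=0, c2=0)
[Gauss-Seidel] macro 4: S0 reads c0=-8 → after 2×micro: -16; S1 reads c2=0 → after 3×micro: 0; S2 reads c1=0 → after 1×micro: 0 ⇒ (c0=-16, c1=0, c2=0)
[Gauss-Seidel] macro 5: S0 reads c0=-16 → after 2×micro: -32; S1 reads c2=0 → after 3×micro: 0; S2 reads c1=0 → after 1×micro: 0 ⇒ (c0=-32, c1=0, c2=0)
[Gauss-Seidel] macro 6: S0 reads c0=-32 → after 2×micro: -64; S1 reads c2=0 → after 3×micro: 0; S2 reads c1=0 → after 1×micro: 0 ⇒ (c0=-64, c1=0, c2=0)
[Gauss-Seidel] macro 7: S0 reads c0=-64 → after 2×micro: -128; S1 reads c2=0 → after 3×micro: 0; S2 reads c1=0 → after 1×micro: 0 ⇒ (c0=-128, c1=0, c2=0)
[Gauss-Seidel] macro 8: S0 reads c0=-128 → after 2×micro: -256; S1 reads c2=0 → after 3×micro: 0; S2 reads c1=0 → after 1×micro: 0 ⇒ (c0=-256, c1=0, c2=0)
[Gauss-Seidel] macro 9: S0 reads c0=-256 → after 2×micro: -512; S1 reads c2=0 → after 3×micro: 0; S2 reads c1=0 → after 1×micro: 0 ⇒ (c0=-512, c1=0, c2=0)
[Gauss-Seidel] macro 10: S0 reads c0=-512 → after 2×micro: -1024; S1 reads c2=0 → after 3×micro: 0; S2 reads c1=0 → after 1×micro: 0 ⇒ (c0=-1024, c1=0, c2=0)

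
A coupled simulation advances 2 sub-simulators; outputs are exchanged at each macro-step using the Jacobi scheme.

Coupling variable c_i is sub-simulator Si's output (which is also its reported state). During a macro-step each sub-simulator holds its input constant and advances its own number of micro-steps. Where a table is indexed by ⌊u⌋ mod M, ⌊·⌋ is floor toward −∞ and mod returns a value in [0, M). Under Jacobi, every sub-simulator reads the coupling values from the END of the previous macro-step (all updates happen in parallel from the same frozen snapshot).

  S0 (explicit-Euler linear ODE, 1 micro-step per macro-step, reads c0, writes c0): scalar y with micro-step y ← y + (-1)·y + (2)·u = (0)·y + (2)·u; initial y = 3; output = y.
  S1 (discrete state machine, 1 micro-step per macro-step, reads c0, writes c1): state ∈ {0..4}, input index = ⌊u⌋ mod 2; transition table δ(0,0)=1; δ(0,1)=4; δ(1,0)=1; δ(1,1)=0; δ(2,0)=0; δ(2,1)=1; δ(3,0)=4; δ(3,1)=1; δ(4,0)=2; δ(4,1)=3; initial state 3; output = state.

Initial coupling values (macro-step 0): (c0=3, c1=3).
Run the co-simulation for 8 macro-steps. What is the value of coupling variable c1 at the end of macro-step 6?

c1 at macro-step 6 = 1

macro 1: S0 reads c0=3 → after 1×micro: 6; S1 reads c0=3 → after 1×micro: 1 ⇒ (c0=6, c1=1)
macro 2: S0 reads c0=6 → after 1×micro: 12; S1 reads c0=6 → after 1×micro: 1 ⇒ (c0=12, c1=1)
macro 3: S0 reads c0=12 → after 1×micro: 24; S1 reads c0=12 → after 1×micro: 1 ⇒ (c0=24, c1=1)
macro 4: S0 reads c0=24 → after 1×micro: 48; S1 reads c0=24 → after 1×micro: 1 ⇒ (c0=48, c1=1)
macro 5: S0 reads c0=48 → after 1×micro: 96; S1 reads c0=48 → after 1×micro: 1 ⇒ (c0=96, c1=1)
macro 6: S0 reads c0=96 → after 1×micro: 192; S1 reads c0=96 → after 1×micro: 1 ⇒ (c0=192, c1=1)
macro 7: S0 reads c0=192 → after 1×micro: 384; S1 reads c0=192 → after 1×micro: 1 ⇒ (c0=384, c1=1)
macro 8: S0 reads c0=384 → after 1×micro: 768; S1 reads c0=384 → after 1×micro: 1 ⇒ (c0=768, c1=1)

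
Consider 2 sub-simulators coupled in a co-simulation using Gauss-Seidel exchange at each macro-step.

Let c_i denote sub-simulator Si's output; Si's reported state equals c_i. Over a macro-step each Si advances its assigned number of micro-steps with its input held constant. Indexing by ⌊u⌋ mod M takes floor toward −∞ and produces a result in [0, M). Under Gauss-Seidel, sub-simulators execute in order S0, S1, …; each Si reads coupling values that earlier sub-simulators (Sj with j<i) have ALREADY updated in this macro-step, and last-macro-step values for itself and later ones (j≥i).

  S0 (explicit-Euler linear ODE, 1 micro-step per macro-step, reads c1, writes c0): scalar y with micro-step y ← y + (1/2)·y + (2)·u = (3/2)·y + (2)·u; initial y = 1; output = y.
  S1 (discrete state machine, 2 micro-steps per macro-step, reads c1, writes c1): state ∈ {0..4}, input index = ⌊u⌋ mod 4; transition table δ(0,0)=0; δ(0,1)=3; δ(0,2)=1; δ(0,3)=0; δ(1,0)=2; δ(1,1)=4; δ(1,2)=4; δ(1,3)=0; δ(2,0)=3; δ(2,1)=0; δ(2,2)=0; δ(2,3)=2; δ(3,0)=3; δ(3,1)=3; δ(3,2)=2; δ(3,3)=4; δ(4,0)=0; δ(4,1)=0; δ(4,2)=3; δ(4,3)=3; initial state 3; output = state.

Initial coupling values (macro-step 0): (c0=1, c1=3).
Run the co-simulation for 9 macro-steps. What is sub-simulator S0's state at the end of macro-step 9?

macro 1: S0 reads c1=3 → after 1×micro: 15/2; S1 reads c1=3 → after 2×micro: 3 ⇒ (c0=15/2, c1=3)
macro 2: S0 reads c1=3 → after 1×micro: 69/4; S1 reads c1=3 → after 2×micro: 3 ⇒ (c0=69/4, c1=3)
macro 3: S0 reads c1=3 → after 1×micro: 255/8; S1 reads c1=3 → after 2×micro: 3 ⇒ (c0=255/8, c1=3)
macro 4: S0 reads c1=3 → after 1×micro: 861/16; S1 reads c1=3 → after 2×micro: 3 ⇒ (c0=861/16, c1=3)
macro 5: S0 reads c1=3 → after 1×micro: 2775/32; S1 reads c1=3 → after 2×micro: 3 ⇒ (c0=2775/32, c1=3)
macro 6: S0 reads c1=3 → after 1×micro: 8709/64; S1 reads c1=3 → after 2×micro: 3 ⇒ (c0=8709/64, c1=3)
macro 7: S0 reads c1=3 → after 1×micro: 26895/128; S1 reads c1=3 → after 2×micro: 3 ⇒ (c0=26895/128, c1=3)
macro 8: S0 reads c1=3 → after 1×micro: 82221/256; S1 reads c1=3 → after 2×micro: 3 ⇒ (c0=82221/256, c1=3)
macro 9: S0 reads c1=3 → after 1×micro: 249735/512; S1 reads c1=3 → after 2×micro: 3 ⇒ (c0=249735/512, c1=3)

S0 state at macro-step 9 = 249735/512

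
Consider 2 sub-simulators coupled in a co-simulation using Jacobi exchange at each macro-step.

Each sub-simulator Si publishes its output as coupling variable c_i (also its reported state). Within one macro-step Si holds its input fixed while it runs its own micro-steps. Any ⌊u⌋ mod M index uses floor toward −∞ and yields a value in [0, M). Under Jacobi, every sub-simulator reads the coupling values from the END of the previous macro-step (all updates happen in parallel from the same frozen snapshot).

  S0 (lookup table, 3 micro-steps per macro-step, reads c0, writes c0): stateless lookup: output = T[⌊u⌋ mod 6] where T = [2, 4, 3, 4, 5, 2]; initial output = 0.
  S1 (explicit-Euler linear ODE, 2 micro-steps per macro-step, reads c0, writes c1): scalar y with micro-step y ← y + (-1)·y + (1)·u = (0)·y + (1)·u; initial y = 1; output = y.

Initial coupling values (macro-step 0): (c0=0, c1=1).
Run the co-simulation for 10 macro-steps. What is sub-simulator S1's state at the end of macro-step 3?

S1 state at macro-step 3 = 3

macro 1: S0 reads c0=0 → after 3×micro: 2; S1 reads c0=0 → after 2×micro: 0 ⇒ (c0=2, c1=0)
macro 2: S0 reads c0=2 → after 3×micro: 3; S1 reads c0=2 → after 2×micro: 2 ⇒ (c0=3, c1=2)
macro 3: S0 reads c0=3 → after 3×micro: 4; S1 reads c0=3 → after 2×micro: 3 ⇒ (c0=4, c1=3)
macro 4: S0 reads c0=4 → after 3×micro: 5; S1 reads c0=4 → after 2×micro: 4 ⇒ (c0=5, c1=4)
macro 5: S0 reads c0=5 → after 3×micro: 2; S1 reads c0=5 → after 2×micro: 5 ⇒ (c0=2, c1=5)
macro 6: S0 reads c0=2 → after 3×micro: 3; S1 reads c0=2 → after 2×micro: 2 ⇒ (c0=3, c1=2)
macro 7: S0 reads c0=3 → after 3×micro: 4; S1 reads c0=3 → after 2×micro: 3 ⇒ (c0=4, c1=3)
macro 8: S0 reads c0=4 → after 3×micro: 5; S1 reads c0=4 → after 2×micro: 4 ⇒ (c0=5, c1=4)
macro 9: S0 reads c0=5 → after 3×micro: 2; S1 reads c0=5 → after 2×micro: 5 ⇒ (c0=2, c1=5)
macro 10: S0 reads c0=2 → after 3×micro: 3; S1 reads c0=2 → after 2×micro: 2 ⇒ (c0=3, c1=2)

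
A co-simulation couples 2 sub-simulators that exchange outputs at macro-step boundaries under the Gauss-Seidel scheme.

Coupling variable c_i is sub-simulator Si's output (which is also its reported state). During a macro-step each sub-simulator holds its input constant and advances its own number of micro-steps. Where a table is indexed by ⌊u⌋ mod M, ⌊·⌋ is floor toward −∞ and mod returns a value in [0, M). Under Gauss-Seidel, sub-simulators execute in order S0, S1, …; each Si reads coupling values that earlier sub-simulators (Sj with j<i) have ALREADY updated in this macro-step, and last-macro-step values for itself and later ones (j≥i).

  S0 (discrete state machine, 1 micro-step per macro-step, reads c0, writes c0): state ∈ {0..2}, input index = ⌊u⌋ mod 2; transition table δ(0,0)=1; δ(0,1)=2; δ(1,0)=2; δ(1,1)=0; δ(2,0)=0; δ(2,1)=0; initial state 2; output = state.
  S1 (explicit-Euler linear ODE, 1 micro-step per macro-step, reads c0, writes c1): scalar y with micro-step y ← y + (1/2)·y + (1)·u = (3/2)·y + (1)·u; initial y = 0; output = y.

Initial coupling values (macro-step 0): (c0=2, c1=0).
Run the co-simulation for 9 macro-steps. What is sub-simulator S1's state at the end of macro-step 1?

S1 state at macro-step 1 = 0

macro 1: S0 reads c0=2 → after 1×micro: 0; S1 reads c0=0 → after 1×micro: 0 ⇒ (c0=0, c1=0)
macro 2: S0 reads c0=0 → after 1×micro: 1; S1 reads c0=1 → after 1×micro: 1 ⇒ (c0=1, c1=1)
macro 3: S0 reads c0=1 → after 1×micro: 0; S1 reads c0=0 → after 1×micro: 3/2 ⇒ (c0=0, c1=3/2)
macro 4: S0 reads c0=0 → after 1×micro: 1; S1 reads c0=1 → after 1×micro: 13/4 ⇒ (c0=1, c1=13/4)
macro 5: S0 reads c0=1 → after 1×micro: 0; S1 reads c0=0 → after 1×micro: 39/8 ⇒ (c0=0, c1=39/8)
macro 6: S0 reads c0=0 → after 1×micro: 1; S1 reads c0=1 → after 1×micro: 133/16 ⇒ (c0=1, c1=133/16)
macro 7: S0 reads c0=1 → after 1×micro: 0; S1 reads c0=0 → after 1×micro: 399/32 ⇒ (c0=0, c1=399/32)
macro 8: S0 reads c0=0 → after 1×micro: 1; S1 reads c0=1 → after 1×micro: 1261/64 ⇒ (c0=1, c1=1261/64)
macro 9: S0 reads c0=1 → after 1×micro: 0; S1 reads c0=0 → after 1×micro: 3783/128 ⇒ (c0=0, c1=3783/128)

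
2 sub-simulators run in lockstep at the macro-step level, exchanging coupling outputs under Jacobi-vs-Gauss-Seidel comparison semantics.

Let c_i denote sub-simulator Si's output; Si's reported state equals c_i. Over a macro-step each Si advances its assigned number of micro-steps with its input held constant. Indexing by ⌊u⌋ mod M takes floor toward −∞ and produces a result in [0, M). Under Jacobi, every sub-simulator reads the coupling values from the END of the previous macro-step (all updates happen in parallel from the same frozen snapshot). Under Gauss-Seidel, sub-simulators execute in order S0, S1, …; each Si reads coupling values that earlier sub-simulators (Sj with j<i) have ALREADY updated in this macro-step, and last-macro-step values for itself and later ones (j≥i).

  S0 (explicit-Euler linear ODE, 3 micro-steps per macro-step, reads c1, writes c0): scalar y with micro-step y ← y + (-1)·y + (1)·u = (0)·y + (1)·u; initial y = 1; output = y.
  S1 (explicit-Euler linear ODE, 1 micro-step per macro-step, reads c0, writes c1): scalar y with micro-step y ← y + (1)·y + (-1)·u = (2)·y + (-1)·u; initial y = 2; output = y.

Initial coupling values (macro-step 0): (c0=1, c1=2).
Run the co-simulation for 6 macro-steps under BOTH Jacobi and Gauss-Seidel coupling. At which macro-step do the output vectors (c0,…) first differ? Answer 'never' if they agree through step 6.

first divergence at macro-step: 1

[Jacobi] macro 1: S0 reads c1=2 → after 3×micro: 2; S1 reads c0=1 → after 1×micro: 3 ⇒ (c0=2, c1=3)
[Jacobi] macro 2: S0 reads c1=3 → after 3×micro: 3; S1 reads c0=2 → after 1×micro: 4 ⇒ (c0=3, c1=4)
[Jacobi] macro 3: S0 reads c1=4 → after 3×micro: 4; S1 reads c0=3 → after 1×micro: 5 ⇒ (c0=4, c1=5)
[Jacobi] macro 4: S0 reads c1=5 → after 3×micro: 5; S1 reads c0=4 → after 1×micro: 6 ⇒ (c0=5, c1=6)
[Jacobi] macro 5: S0 reads c1=6 → after 3×micro: 6; S1 reads c0=5 → after 1×micro: 7 ⇒ (c0=6, c1=7)
[Jacobi] macro 6: S0 reads c1=7 → after 3×micro: 7; S1 reads c0=6 → after 1×micro: 8 ⇒ (c0=7, c1=8)
[Gauss-Seidel] macro 1: S0 reads c1=2 → after 3×micro: 2; S1 reads c0=2 → after 1×micro: 2 ⇒ (c0=2, c1=2)
[Gauss-Seidel] macro 2: S0 reads c1=2 → after 3×micro: 2; S1 reads c0=2 → after 1×micro: 2 ⇒ (c0=2, c1=2)
[Gauss-Seidel] macro 3: S0 reads c1=2 → after 3×micro: 2; S1 reads c0=2 → after 1×micro: 2 ⇒ (c0=2, c1=2)
[Gauss-Seidel] macro 4: S0 reads c1=2 → after 3×micro: 2; S1 reads c0=2 → after 1×micro: 2 ⇒ (c0=2, c1=2)
[Gauss-Seidel] macro 5: S0 reads c1=2 → after 3×micro: 2; S1 reads c0=2 → after 1×micro: 2 ⇒ (c0=2, c1=2)
[Gauss-Seidel] macro 6: S0 reads c1=2 → after 3×micro: 2; S1 reads c0=2 → after 1×micro: 2 ⇒ (c0=2, c1=2)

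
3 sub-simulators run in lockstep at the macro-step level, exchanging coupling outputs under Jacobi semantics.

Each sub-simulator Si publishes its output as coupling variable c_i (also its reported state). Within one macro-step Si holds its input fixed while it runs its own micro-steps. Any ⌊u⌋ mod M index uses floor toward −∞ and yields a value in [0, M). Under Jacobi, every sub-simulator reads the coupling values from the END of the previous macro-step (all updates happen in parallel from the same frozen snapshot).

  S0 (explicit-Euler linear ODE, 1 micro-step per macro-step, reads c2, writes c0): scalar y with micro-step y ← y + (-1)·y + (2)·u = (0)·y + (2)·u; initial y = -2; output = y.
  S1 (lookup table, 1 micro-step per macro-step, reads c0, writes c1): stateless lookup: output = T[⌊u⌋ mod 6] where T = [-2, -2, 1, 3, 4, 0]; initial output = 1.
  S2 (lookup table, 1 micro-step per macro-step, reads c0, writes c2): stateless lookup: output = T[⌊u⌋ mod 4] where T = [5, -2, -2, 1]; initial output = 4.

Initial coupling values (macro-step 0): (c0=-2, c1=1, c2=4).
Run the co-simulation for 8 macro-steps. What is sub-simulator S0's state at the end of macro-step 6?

macro 1: S0 reads c2=4 → after 1×micro: 8; S1 reads c0=-2 → after 1×micro: 4; S2 reads c0=-2 → after 1×micro: -2 ⇒ (c0=8, c1=4, c2=-2)
macro 2: S0 reads c2=-2 → after 1×micro: -4; S1 reads c0=8 → after 1×micro: 1; S2 reads c0=8 → after 1×micro: 5 ⇒ (c0=-4, c1=1, c2=5)
macro 3: S0 reads c2=5 → after 1×micro: 10; S1 reads c0=-4 → after 1×micro: 1; S2 reads c0=-4 → after 1×micro: 5 ⇒ (c0=10, c1=1, c2=5)
macro 4: S0 reads c2=5 → after 1×micro: 10; S1 reads c0=10 → after 1×micro: 4; S2 reads c0=10 → after 1×micro: -2 ⇒ (c0=10, c1=4, c2=-2)
macro 5: S0 reads c2=-2 → after 1×micro: -4; S1 reads c0=10 → after 1×micro: 4; S2 reads c0=10 → after 1×micro: -2 ⇒ (c0=-4, c1=4, c2=-2)
macro 6: S0 reads c2=-2 → after 1×micro: -4; S1 reads c0=-4 → after 1×micro: 1; S2 reads c0=-4 → after 1×micro: 5 ⇒ (c0=-4, c1=1, c2=5)
macro 7: S0 reads c2=5 → after 1×micro: 10; S1 reads c0=-4 → after 1×micro: 1; S2 reads c0=-4 → after 1×micro: 5 ⇒ (c0=10, c1=1, c2=5)
macro 8: S0 reads c2=5 → after 1×micro: 10; S1 reads c0=10 → after 1×micro: 4; S2 reads c0=10 → after 1×micro: -2 ⇒ (c0=10, c1=4, c2=-2)

S0 state at macro-step 6 = -4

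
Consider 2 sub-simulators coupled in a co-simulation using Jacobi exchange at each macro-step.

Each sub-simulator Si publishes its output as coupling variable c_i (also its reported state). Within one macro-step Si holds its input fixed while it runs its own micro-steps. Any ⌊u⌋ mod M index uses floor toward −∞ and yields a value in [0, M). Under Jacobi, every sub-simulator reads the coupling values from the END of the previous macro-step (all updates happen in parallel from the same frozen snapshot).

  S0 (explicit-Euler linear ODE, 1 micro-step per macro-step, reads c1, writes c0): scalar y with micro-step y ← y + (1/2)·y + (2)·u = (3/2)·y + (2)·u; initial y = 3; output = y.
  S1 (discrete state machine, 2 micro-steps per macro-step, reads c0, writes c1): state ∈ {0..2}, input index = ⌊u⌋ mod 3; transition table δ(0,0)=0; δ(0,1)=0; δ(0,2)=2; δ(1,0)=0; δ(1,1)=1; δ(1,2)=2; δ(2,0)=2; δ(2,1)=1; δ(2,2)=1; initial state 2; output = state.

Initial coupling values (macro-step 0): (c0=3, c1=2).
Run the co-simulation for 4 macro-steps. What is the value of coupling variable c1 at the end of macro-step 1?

macro 1: S0 reads c1=2 → after 1×micro: 17/2; S1 reads c0=3 → after 2×micro: 2 ⇒ (c0=17/2, c1=2)
macro 2: S0 reads c1=2 → after 1×micro: 67/4; S1 reads c0=17/2 → after 2×micro: 2 ⇒ (c0=67/4, c1=2)
macro 3: S0 reads c1=2 → after 1×micro: 233/8; S1 reads c0=67/4 → after 2×micro: 1 ⇒ (c0=233/8, c1=1)
macro 4: S0 reads c1=1 → after 1×micro: 731/16; S1 reads c0=233/8 → after 2×micro: 1 ⇒ (c0=731/16, c1=1)

c1 at macro-step 1 = 2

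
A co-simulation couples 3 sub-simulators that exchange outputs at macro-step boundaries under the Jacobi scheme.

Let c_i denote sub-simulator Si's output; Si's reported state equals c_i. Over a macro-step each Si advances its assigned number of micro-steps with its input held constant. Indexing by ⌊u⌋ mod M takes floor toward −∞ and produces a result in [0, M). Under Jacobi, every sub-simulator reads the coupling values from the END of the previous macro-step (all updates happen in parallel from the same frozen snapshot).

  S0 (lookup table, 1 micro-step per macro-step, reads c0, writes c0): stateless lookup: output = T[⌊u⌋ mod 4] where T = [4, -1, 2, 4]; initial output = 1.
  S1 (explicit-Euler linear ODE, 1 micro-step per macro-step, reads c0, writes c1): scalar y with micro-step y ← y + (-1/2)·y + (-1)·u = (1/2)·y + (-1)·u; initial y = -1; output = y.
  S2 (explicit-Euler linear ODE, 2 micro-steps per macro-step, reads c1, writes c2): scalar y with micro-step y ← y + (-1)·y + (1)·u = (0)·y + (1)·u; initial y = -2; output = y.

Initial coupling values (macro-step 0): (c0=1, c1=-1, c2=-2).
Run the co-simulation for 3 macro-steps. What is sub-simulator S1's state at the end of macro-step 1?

macro 1: S0 reads c0=1 → after 1×micro: -1; S1 reads c0=1 → after 1×micro: -3/2; S2 reads c1=-1 → after 2×micro: -1 ⇒ (c0=-1, c1=-3/2, c2=-1)
macro 2: S0 reads c0=-1 → after 1×micro: 4; S1 reads c0=-1 → after 1×micro: 1/4; S2 reads c1=-3/2 → after 2×micro: -3/2 ⇒ (c0=4, c1=1/4, c2=-3/2)
macro 3: S0 reads c0=4 → after 1×micro: 4; S1 reads c0=4 → after 1×micro: -31/8; S2 reads c1=1/4 → after 2×micro: 1/4 ⇒ (c0=4, c1=-31/8, c2=1/4)

S1 state at macro-step 1 = -3/2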